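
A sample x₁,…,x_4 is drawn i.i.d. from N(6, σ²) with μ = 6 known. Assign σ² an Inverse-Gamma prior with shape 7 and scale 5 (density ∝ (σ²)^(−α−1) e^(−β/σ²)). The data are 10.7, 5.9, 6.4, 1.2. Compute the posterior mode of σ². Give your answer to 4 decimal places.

Sum of squared deviations about the known mean: SS = (10.7−6)² + (5.9−6)² + (6.4−6)² + (1.2−6)² = 45.3.
The Normal likelihood contributes (σ²)^(−n/2) exp(−SS/(2σ²)), so the posterior is Inverse-Gamma(α + n/2, β + SS/2) = Inverse-Gamma(9, 27.65).
The mode of Inverse-Gamma(a, b) is b/(a+1) = 27.65/10 ≈ 2.7650.

σ̂²_MAP = 2.7650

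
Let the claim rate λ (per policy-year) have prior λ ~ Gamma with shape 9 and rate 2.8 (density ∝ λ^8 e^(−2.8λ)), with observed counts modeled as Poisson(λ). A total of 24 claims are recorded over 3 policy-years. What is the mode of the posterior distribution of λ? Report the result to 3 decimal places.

λ̂_MAP = 5.517

Σxᵢ = 24, n = 3.
Posterior ∝ λ^8e^(−2.8λ) · λ^24e^(−3λ) = λ^32e^(−5.8λ), i.e. Gamma(shape=33, rate=5.8).
The mode of a Gamma(a, b) with a ≥ 1 (shape–rate) is (a−1)/b = 32/5.8 ≈ 5.517.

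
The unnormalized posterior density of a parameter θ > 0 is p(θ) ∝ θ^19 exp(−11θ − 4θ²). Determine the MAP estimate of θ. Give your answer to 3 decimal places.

θ̂_MAP = 1.000

ℓ'(θ) = 19/θ − 11 − 8θ. Setting this to zero and multiplying by θ: 8θ² + 11θ − 19 = 0.
θ = (−11 + √(11² + 4·8·19)) / (2·8) = (−11 + √729) / 16 = (−11 + 27)/16 = 1.
ℓ''(θ) = −19/θ² − 8 < 0, confirming a maximum.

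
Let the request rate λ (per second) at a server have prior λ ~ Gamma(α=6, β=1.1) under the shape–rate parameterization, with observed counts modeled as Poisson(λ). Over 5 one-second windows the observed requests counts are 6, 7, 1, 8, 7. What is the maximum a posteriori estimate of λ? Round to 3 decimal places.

λ̂_MAP = 5.574

Σxᵢ = 6+7+1+8+7 = 29, with n = 5.
Posterior ∝ λ^5e^(−1.1λ) · λ^29e^(−5λ) = λ^34e^(−6.1λ), i.e. Gamma(shape=35, rate=6.1).
The mode of a Gamma(a, b) with a ≥ 1 (shape–rate) is (a−1)/b = 34/6.1 ≈ 5.574.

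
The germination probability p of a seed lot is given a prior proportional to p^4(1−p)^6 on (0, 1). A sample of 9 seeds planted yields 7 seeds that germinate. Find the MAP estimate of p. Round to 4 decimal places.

p̂_MAP = 0.5789

The prior density ∝ p^4(1−p)^6 is the kernel of Beta(5, 7).
Data: 7 successes in 9 trials. The binomial likelihood contributes p^7(1−p)^2, so the posterior is Beta(5+7, 7+2) = Beta(12, 9).
For Beta(a, b) with a, b > 1 the mode is (a−1)/(a+b−2) = 11/19 ≈ 0.5789.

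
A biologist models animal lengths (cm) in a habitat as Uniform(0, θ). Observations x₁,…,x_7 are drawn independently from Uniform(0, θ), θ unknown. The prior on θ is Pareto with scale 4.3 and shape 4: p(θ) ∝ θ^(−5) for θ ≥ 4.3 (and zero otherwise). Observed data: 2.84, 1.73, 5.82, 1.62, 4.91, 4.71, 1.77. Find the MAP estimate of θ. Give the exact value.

The Uniform(0, θ) likelihood is θ^(−n) for θ ≥ max(xᵢ), zero otherwise. Here max(xᵢ) = 5.82.
Posterior ∝ θ^(−5) · θ^(−7) = θ^(−12) on θ ≥ max(4.3, 5.82) = 5.82.
This density is strictly decreasing in θ, so the posterior mode lies at the lower boundary of the support.

θ̂_MAP = 5.82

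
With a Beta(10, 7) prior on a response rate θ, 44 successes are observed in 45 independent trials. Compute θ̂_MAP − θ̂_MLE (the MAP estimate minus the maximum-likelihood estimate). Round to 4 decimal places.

Posterior is Beta(54, 8); MAP = (54−1)/(62−2) = 53/60 ≈ 0.88333.
MLE ignores the prior: θ̂_MLE = k/n = 44/45 ≈ 0.97778.
Difference = 53/60 − 44/45 = -17/180 ≈ -0.0944.

MAP − MLE = -0.0944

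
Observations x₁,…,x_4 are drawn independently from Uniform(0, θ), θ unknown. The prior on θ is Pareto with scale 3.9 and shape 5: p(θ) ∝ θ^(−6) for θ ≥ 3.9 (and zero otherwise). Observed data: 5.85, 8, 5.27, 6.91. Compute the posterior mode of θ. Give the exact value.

θ̂_MAP = 8

The Uniform(0, θ) likelihood is θ^(−n) for θ ≥ max(xᵢ), zero otherwise. Here max(xᵢ) = 8.
Posterior ∝ θ^(−6) · θ^(−4) = θ^(−10) on θ ≥ max(3.9, 8) = 8.
This density is strictly decreasing in θ, so the posterior mode lies at the lower boundary of the support.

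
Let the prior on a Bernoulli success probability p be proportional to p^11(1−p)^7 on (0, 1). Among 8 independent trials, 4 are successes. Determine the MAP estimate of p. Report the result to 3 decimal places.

p̂_MAP = 0.577

The prior density ∝ p^11(1−p)^7 is the kernel of Beta(12, 8).
Data: 4 successes in 8 trials. The binomial likelihood contributes p^4(1−p)^4, so the posterior is Beta(12+4, 8+4) = Beta(16, 12).
For Beta(a, b) with a, b > 1 the mode is (a−1)/(a+b−2) = 15/26 ≈ 0.577.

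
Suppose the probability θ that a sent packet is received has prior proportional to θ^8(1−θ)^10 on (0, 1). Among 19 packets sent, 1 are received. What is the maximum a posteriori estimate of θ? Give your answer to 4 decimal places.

θ̂_MAP = 0.2432

The prior density ∝ θ^8(1−θ)^10 is the kernel of Beta(9, 11).
Data: 1 success in 19 trials. The binomial likelihood contributes θ(1−θ)^18, so the posterior is Beta(9+1, 11+18) = Beta(10, 29).
For Beta(a, b) with a, b > 1 the mode is (a−1)/(a+b−2) = 9/37 ≈ 0.2432.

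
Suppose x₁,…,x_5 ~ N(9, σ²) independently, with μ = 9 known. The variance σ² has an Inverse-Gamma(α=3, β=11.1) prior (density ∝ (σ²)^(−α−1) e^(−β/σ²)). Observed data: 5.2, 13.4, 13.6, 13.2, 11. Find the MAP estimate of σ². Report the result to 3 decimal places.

σ̂²_MAP = 7.600

Sum of squared deviations about the known mean: SS = (5.2−9)² + (13.4−9)² + (13.6−9)² + (13.2−9)² + (11−9)² = 76.6.
The Normal likelihood contributes (σ²)^(−n/2) exp(−SS/(2σ²)), so the posterior is Inverse-Gamma(α + n/2, β + SS/2) = Inverse-Gamma(5.5, 49.4).
The mode of Inverse-Gamma(a, b) is b/(a+1) = 49.4/6.5 ≈ 7.600.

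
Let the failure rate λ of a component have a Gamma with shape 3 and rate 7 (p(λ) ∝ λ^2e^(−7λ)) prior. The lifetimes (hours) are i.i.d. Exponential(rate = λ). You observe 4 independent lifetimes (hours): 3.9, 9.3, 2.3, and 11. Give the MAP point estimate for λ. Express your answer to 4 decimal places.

λ̂_MAP = 0.1791

The Exponential(rate=λ) likelihood is ∝ λ^n e^(−λΣtᵢ). Here n = 4 and Σtᵢ = 3.9 + 9.3 + 2.3 + 11 = 26.5.
Posterior ∝ λ^2e^(−7λ) · λ^4e^(−26.5λ) = λ^6e^(−33.5λ), i.e. Gamma(7, 33.5).
Mode = (a−1)/b = 6/33.5 ≈ 0.1791.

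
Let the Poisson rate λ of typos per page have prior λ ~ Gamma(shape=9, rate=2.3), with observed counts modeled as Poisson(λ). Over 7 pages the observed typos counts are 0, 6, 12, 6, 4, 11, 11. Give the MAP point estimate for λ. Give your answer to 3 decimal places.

Σxᵢ = 0+6+12+6+4+11+11 = 50, with n = 7.
Posterior ∝ λ^8e^(−2.3λ) · λ^50e^(−7λ) = λ^58e^(−9.3λ), i.e. Gamma(shape=59, rate=9.3).
The mode of a Gamma(a, b) with a ≥ 1 (shape–rate) is (a−1)/b = 58/9.3 ≈ 6.237.

λ̂_MAP = 6.237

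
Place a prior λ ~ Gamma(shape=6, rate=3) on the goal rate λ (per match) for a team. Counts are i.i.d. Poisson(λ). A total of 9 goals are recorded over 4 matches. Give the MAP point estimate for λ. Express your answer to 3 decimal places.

Σxᵢ = 9, n = 4.
Posterior ∝ λ^5e^(−3λ) · λ^9e^(−4λ) = λ^14e^(−7λ), i.e. Gamma(shape=15, rate=7).
The mode of a Gamma(a, b) with a ≥ 1 (shape–rate) is (a−1)/b = 14/7 ≈ 2.000.

λ̂_MAP = 2.000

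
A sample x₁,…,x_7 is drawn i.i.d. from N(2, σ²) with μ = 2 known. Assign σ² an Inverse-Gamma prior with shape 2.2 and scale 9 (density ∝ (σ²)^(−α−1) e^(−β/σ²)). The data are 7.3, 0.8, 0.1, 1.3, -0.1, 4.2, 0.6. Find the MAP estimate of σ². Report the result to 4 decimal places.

σ̂²_MAP = 4.6896

Sum of squared deviations about the known mean: SS = (7.3−2)² + (0.8−2)² + (0.1−2)² + (1.3−2)² + (-0.1−2)² + (4.2−2)² + (0.6−2)² = 44.84.
The Normal likelihood contributes (σ²)^(−n/2) exp(−SS/(2σ²)), so the posterior is Inverse-Gamma(α + n/2, β + SS/2) = Inverse-Gamma(5.7, 31.42).
The mode of Inverse-Gamma(a, b) is b/(a+1) = 31.42/6.7 ≈ 4.6896.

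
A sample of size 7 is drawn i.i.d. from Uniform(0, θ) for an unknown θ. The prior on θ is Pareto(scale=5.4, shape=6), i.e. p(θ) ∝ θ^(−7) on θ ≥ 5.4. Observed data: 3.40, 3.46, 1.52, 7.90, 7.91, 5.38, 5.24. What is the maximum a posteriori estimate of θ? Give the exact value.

θ̂_MAP = 7.91

The Uniform(0, θ) likelihood is θ^(−n) for θ ≥ max(xᵢ), zero otherwise. Here max(xᵢ) = 7.91.
Posterior ∝ θ^(−7) · θ^(−7) = θ^(−14) on θ ≥ max(5.4, 7.91) = 7.91.
This density is strictly decreasing in θ, so the posterior mode lies at the lower boundary of the support.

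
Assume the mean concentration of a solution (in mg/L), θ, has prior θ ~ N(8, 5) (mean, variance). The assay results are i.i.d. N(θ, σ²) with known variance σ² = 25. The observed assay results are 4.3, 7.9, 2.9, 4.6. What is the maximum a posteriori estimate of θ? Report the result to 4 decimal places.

θ̂_MAP = 6.6333

n = 4; x̄ = (4.3 + 7.9 + 2.9 + 4.6)/4 = 19.7/4 = 4.925.
For a Normal prior and Normal likelihood with known variance, the posterior is Normal; its mode equals its mean, the precision-weighted average.
Prior precision 1/σ₀² = 1/5 = 0.2; data precision n/σ² = 4/25 = 0.16.
θ̂ = (0.2·8 + 0.16·4.925) / (0.2 + 0.16) = 2.388/0.36 = 199/30 ≈ 6.6333.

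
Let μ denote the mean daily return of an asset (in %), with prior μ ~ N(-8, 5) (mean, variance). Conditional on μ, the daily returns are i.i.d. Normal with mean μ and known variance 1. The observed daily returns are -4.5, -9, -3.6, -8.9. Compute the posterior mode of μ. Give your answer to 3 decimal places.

μ̂_MAP = -6.571

n = 4; x̄ = ((-4.5) + (-9) + (-3.6) + (-8.9))/4 = -26/4 = -6.5.
For a Normal prior and Normal likelihood with known variance, the posterior is Normal; its mode equals its mean, the precision-weighted average.
Prior precision 1/σ₀² = 1/5 = 0.2; data precision n/σ² = 4/1 = 4.
μ̂ = (0.2·(-8) + 4·(-6.5)) / (0.2 + 4) = (-27.6)/4.2 = -46/7 ≈ -6.571.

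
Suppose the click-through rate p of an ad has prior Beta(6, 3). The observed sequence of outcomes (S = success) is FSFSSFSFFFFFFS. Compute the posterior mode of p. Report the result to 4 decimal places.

Prior: Beta(6, 3).
Data: 5 successes in 14 trials (from the sequence). The binomial likelihood contributes p^5(1−p)^9, so the posterior is Beta(6+5, 3+9) = Beta(11, 12).
For Beta(a, b) with a, b > 1 the mode is (a−1)/(a+b−2) = 10/21 ≈ 0.4762.

p̂_MAP = 0.4762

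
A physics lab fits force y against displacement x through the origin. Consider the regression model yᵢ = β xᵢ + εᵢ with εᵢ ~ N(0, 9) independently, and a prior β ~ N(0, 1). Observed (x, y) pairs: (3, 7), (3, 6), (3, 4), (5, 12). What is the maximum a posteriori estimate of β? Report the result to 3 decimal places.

β̂_MAP = 1.820

log p(β | y) = −Σ(yᵢ − βxᵢ)²/(2·9) − β²/(2·1) + const.
Setting the derivative to zero: Σxᵢ(yᵢ − βxᵢ)/9 − β/1 = 0, so β = Σxᵢyᵢ / (Σxᵢ² + σ²/τ²).
Σxᵢyᵢ = 3·7 + 3·6 + 3·4 + 5·12 = 111; Σxᵢ² = 52; σ²/τ² = 9.
β̂_MAP = 111 / (52 + 9) = 111/61 ≈ 1.820.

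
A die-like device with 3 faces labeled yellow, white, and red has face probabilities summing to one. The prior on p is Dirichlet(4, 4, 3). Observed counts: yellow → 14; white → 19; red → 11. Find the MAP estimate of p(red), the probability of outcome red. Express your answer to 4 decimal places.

The posterior is Dirichlet(αᵢ + nᵢ) = Dirichlet(18, 23, 14).
For a Dirichlet(a₁,…,a_K) with all aᵢ > 1, the mode has j-th component (aⱼ − 1)/(Σaᵢ − K).
Here Σaᵢ = 55 and K = 3, so p(red) = (14 − 1)/(55 − 3) = 13/52 ≈ 0.2500.

MAP estimate of p(red) = 0.2500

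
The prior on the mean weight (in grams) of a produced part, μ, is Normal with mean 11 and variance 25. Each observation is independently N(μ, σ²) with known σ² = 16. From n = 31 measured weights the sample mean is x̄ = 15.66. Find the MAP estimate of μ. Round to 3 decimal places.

μ̂_MAP = 15.566

n = 31, x̄ = 15.66.
For a Normal prior and Normal likelihood with known variance, the posterior is Normal; its mode equals its mean, the precision-weighted average.
Prior precision 1/σ₀² = 1/25 = 0.04; data precision n/σ² = 31/16 = 1.9375.
μ̂ = (0.04·11 + 1.9375·15.66) / (0.04 + 1.9375) = 30.78125/1.9775 = 24625/1582 ≈ 15.566.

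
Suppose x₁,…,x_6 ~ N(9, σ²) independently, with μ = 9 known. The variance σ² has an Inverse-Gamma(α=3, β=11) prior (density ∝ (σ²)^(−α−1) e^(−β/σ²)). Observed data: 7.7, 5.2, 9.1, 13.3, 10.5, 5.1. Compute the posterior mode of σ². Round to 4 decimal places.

Sum of squared deviations about the known mean: SS = (7.7−9)² + (5.2−9)² + (9.1−9)² + (13.3−9)² + (10.5−9)² + (5.1−9)² = 52.09.
The Normal likelihood contributes (σ²)^(−n/2) exp(−SS/(2σ²)), so the posterior is Inverse-Gamma(α + n/2, β + SS/2) = Inverse-Gamma(6, 37.045).
The mode of Inverse-Gamma(a, b) is b/(a+1) = 37.045/7 ≈ 5.2921.

σ̂²_MAP = 5.2921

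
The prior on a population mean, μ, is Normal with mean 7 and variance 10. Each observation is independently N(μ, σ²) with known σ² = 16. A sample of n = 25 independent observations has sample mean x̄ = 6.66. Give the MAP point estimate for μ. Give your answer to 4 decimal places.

n = 25, x̄ = 6.66.
For a Normal prior and Normal likelihood with known variance, the posterior is Normal; its mode equals its mean, the precision-weighted average.
Prior precision 1/σ₀² = 1/10 = 0.1; data precision n/σ² = 25/16 = 1.5625.
μ̂ = (0.1·7 + 1.5625·6.66) / (0.1 + 1.5625) = 11.10625/1.6625 = 1777/266 ≈ 6.6805.

μ̂_MAP = 6.6805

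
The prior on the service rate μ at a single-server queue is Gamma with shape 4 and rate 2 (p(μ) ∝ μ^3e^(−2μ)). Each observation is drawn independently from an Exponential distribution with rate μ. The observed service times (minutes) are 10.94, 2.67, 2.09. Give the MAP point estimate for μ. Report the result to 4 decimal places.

The Exponential(rate=μ) likelihood is ∝ μ^n e^(−μΣtᵢ). Here n = 3 and Σtᵢ = 10.94 + 2.67 + 2.09 = 15.70.
Posterior ∝ μ^3e^(−2μ) · μ^3e^(−15.70μ) = μ^6e^(−17.70μ), i.e. Gamma(7, 17.70).
Mode = (a−1)/b = 6/17.70 ≈ 0.3390.

μ̂_MAP = 0.3390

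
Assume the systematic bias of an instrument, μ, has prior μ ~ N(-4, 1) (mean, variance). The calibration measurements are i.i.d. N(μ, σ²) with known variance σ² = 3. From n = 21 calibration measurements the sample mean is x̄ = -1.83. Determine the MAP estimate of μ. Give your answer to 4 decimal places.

n = 21, x̄ = -1.83.
For a Normal prior and Normal likelihood with known variance, the posterior is Normal; its mode equals its mean, the precision-weighted average.
Prior precision 1/σ₀² = 1/1 = 1; data precision n/σ² = 21/3 = 7.
μ̂ = (1·(-4) + 7·(-1.83)) / (1 + 7) = (-16.81)/8 = -2.10125 ≈ -2.1013.

μ̂_MAP = -2.1013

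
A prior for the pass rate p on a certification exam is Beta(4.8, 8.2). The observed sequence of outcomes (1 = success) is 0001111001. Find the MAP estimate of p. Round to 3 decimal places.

Prior: Beta(4.8, 8.2).
Data: 5 successes in 10 trials (from the sequence). The binomial likelihood contributes p^5(1−p)^5, so the posterior is Beta(4.8+5, 8.2+5) = Beta(9.8, 13.2).
For Beta(a, b) with a, b > 1 the mode is (a−1)/(a+b−2) = 8.8/21 ≈ 0.419.

p̂_MAP = 0.419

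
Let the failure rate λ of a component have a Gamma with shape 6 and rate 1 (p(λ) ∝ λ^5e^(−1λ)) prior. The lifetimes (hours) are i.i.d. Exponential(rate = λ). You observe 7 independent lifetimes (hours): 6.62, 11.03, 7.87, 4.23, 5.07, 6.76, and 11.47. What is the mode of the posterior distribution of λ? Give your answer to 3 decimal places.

The Exponential(rate=λ) likelihood is ∝ λ^n e^(−λΣtᵢ). Here n = 7 and Σtᵢ = 6.62 + 11.03 + 7.87 + 4.23 + 5.07 + 6.76 + 11.47 = 53.05.
Posterior ∝ λ^5e^(−1λ) · λ^7e^(−53.05λ) = λ^12e^(−54.05λ), i.e. Gamma(13, 54.05).
Mode = (a−1)/b = 12/54.05 ≈ 0.222.

λ̂_MAP = 0.222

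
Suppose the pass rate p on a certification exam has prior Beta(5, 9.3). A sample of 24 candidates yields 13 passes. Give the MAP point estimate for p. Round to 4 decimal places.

p̂_MAP = 0.4683

Prior: Beta(5, 9.3).
Data: 13 successes in 24 trials. The binomial likelihood contributes p^13(1−p)^11, so the posterior is Beta(5+13, 9.3+11) = Beta(18, 20.3).
For Beta(a, b) with a, b > 1 the mode is (a−1)/(a+b−2) = 17/36.3 ≈ 0.4683.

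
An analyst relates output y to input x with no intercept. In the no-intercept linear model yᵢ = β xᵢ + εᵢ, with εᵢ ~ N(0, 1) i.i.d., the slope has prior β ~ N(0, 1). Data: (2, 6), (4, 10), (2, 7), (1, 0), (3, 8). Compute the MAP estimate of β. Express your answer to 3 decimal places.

log p(β | y) = −Σ(yᵢ − βxᵢ)²/(2·1) − β²/(2·1) + const.
Setting the derivative to zero: Σxᵢ(yᵢ − βxᵢ)/1 − β/1 = 0, so β = Σxᵢyᵢ / (Σxᵢ² + σ²/τ²).
Σxᵢyᵢ = 2·6 + 4·10 + 2·7 + 1·0 + 3·8 = 90; Σxᵢ² = 34; σ²/τ² = 1.
β̂_MAP = 90 / (34 + 1) = 90/35 ≈ 2.571.

β̂_MAP = 2.571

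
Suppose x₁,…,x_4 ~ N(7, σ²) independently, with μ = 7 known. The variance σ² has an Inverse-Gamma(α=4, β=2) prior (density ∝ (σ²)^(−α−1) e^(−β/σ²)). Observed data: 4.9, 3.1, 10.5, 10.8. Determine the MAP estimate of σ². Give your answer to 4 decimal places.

σ̂²_MAP = 3.5936

Sum of squared deviations about the known mean: SS = (4.9−7)² + (3.1−7)² + (10.5−7)² + (10.8−7)² = 46.31.
The Normal likelihood contributes (σ²)^(−n/2) exp(−SS/(2σ²)), so the posterior is Inverse-Gamma(α + n/2, β + SS/2) = Inverse-Gamma(6, 25.155).
The mode of Inverse-Gamma(a, b) is b/(a+1) = 25.155/7 ≈ 3.5936.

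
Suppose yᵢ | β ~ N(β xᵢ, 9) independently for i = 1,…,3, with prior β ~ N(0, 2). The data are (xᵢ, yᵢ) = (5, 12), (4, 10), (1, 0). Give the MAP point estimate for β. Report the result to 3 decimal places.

β̂_MAP = 2.151

log p(β | y) = −Σ(yᵢ − βxᵢ)²/(2·9) − β²/(2·2) + const.
Setting the derivative to zero: Σxᵢ(yᵢ − βxᵢ)/9 − β/2 = 0, so β = Σxᵢyᵢ / (Σxᵢ² + σ²/τ²).
Σxᵢyᵢ = 5·12 + 4·10 + 1·0 = 100; Σxᵢ² = 42; σ²/τ² = 4.5.
β̂_MAP = 100 / (42 + 4.5) = 100/46.5 ≈ 2.151.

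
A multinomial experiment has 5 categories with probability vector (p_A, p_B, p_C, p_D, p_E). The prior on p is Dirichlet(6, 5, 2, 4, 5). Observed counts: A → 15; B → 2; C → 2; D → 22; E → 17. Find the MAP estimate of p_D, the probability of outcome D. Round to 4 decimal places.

The posterior is Dirichlet(αᵢ + nᵢ) = Dirichlet(21, 7, 4, 26, 22).
For a Dirichlet(a₁,…,a_K) with all aᵢ > 1, the mode has j-th component (aⱼ − 1)/(Σaᵢ − K).
Here Σaᵢ = 80 and K = 5, so p_D = (26 − 1)/(80 − 5) = 25/75 ≈ 0.3333.

MAP estimate of p_D = 0.3333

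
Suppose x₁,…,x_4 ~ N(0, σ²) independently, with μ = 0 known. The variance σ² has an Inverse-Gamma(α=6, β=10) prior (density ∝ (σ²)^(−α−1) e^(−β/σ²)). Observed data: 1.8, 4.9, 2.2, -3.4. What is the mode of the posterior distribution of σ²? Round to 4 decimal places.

σ̂²_MAP = 3.5361

Sum of squared deviations about the known mean: SS = (1.8−0)² + (4.9−0)² + (2.2−0)² + (-3.4−0)² = 43.65.
The Normal likelihood contributes (σ²)^(−n/2) exp(−SS/(2σ²)), so the posterior is Inverse-Gamma(α + n/2, β + SS/2) = Inverse-Gamma(8, 31.825).
The mode of Inverse-Gamma(a, b) is b/(a+1) = 31.825/9 ≈ 3.5361.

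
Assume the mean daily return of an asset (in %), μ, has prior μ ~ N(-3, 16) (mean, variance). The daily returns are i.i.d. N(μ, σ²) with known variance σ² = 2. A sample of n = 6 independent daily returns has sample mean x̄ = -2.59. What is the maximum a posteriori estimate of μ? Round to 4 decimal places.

n = 6, x̄ = -2.59.
For a Normal prior and Normal likelihood with known variance, the posterior is Normal; its mode equals its mean, the precision-weighted average.
Prior precision 1/σ₀² = 1/16 = 0.0625; data precision n/σ² = 6/2 = 3.
μ̂ = (0.0625·(-3) + 3·(-2.59)) / (0.0625 + 3) = (-7.9575)/3.0625 = -3183/1225 ≈ -2.5984.

μ̂_MAP = -2.5984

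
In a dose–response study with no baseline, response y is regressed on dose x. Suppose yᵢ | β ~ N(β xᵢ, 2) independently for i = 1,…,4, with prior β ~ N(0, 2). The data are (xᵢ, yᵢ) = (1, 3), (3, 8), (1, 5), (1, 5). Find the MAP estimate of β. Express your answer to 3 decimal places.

log p(β | y) = −Σ(yᵢ − βxᵢ)²/(2·2) − β²/(2·2) + const.
Setting the derivative to zero: Σxᵢ(yᵢ − βxᵢ)/2 − β/2 = 0, so β = Σxᵢyᵢ / (Σxᵢ² + σ²/τ²).
Σxᵢyᵢ = 1·3 + 3·8 + 1·5 + 1·5 = 37; Σxᵢ² = 12; σ²/τ² = 1.
β̂_MAP = 37 / (12 + 1) = 37/13 ≈ 2.846.

β̂_MAP = 2.846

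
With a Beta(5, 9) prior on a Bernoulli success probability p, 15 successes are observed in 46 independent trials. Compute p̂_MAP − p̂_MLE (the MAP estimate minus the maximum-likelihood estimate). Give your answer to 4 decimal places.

Posterior is Beta(20, 40); MAP = (20−1)/(60−2) = 19/58 ≈ 0.32759.
MLE ignores the prior: p̂_MLE = k/n = 15/46 ≈ 0.32609.
Difference = 19/58 − 15/46 = 1/667 ≈ 0.0015.

MAP − MLE = 0.0015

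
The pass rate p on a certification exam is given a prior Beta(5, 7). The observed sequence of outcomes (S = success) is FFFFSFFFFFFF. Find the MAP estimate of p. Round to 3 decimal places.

Prior: Beta(5, 7).
Data: 1 success in 12 trials (from the sequence). The binomial likelihood contributes p(1−p)^11, so the posterior is Beta(5+1, 7+11) = Beta(6, 18).
For Beta(a, b) with a, b > 1 the mode is (a−1)/(a+b−2) = 5/22 ≈ 0.227.

p̂_MAP = 0.227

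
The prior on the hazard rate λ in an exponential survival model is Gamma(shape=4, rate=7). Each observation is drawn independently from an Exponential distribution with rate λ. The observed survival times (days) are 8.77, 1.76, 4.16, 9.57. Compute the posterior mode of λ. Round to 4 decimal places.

λ̂_MAP = 0.2239

The Exponential(rate=λ) likelihood is ∝ λ^n e^(−λΣtᵢ). Here n = 4 and Σtᵢ = 8.77 + 1.76 + 4.16 + 9.57 = 24.26.
Posterior ∝ λ^3e^(−7λ) · λ^4e^(−24.26λ) = λ^7e^(−31.26λ), i.e. Gamma(8, 31.26).
Mode = (a−1)/b = 7/31.26 ≈ 0.2239.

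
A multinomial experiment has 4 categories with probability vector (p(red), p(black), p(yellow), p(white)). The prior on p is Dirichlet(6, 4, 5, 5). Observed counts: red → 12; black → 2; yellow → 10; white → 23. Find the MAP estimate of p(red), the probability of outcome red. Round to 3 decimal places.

The posterior is Dirichlet(αᵢ + nᵢ) = Dirichlet(18, 6, 15, 28).
For a Dirichlet(a₁,…,a_K) with all aᵢ > 1, the mode has j-th component (aⱼ − 1)/(Σaᵢ − K).
Here Σaᵢ = 67 and K = 4, so p(red) = (18 − 1)/(67 − 4) = 17/63 ≈ 0.270.

MAP estimate of p(red) = 0.270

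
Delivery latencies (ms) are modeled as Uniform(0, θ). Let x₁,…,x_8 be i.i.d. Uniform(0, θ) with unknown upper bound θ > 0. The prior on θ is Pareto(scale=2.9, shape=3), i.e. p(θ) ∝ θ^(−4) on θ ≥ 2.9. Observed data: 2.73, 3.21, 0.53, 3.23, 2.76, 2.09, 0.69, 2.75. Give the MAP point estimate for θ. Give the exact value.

The Uniform(0, θ) likelihood is θ^(−n) for θ ≥ max(xᵢ), zero otherwise. Here max(xᵢ) = 3.23.
Posterior ∝ θ^(−4) · θ^(−8) = θ^(−12) on θ ≥ max(2.9, 3.23) = 3.23.
This density is strictly decreasing in θ, so the posterior mode lies at the lower boundary of the support.

θ̂_MAP = 3.23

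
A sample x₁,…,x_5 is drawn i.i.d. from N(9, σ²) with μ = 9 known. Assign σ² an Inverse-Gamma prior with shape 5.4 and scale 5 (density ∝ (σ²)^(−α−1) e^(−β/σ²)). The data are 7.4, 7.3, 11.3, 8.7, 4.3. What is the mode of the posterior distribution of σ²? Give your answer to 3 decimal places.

Sum of squared deviations about the known mean: SS = (7.4−9)² + (7.3−9)² + (11.3−9)² + (8.7−9)² + (4.3−9)² = 32.92.
The Normal likelihood contributes (σ²)^(−n/2) exp(−SS/(2σ²)), so the posterior is Inverse-Gamma(α + n/2, β + SS/2) = Inverse-Gamma(7.9, 21.46).
The mode of Inverse-Gamma(a, b) is b/(a+1) = 21.46/8.9 ≈ 2.411.

σ̂²_MAP = 2.411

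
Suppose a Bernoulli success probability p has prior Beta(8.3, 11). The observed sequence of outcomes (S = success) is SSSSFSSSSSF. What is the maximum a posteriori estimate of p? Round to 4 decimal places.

Prior: Beta(8.3, 11).
Data: 9 successes in 11 trials (from the sequence). The binomial likelihood contributes p^9(1−p)^2, so the posterior is Beta(8.3+9, 11+2) = Beta(17.3, 13).
For Beta(a, b) with a, b > 1 the mode is (a−1)/(a+b−2) = 16.3/28.3 ≈ 0.5760.

p̂_MAP = 0.5760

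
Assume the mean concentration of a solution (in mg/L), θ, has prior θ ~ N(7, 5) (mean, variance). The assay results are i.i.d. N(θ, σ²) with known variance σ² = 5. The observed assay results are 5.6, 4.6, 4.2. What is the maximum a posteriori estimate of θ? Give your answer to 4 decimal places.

n = 3; x̄ = (5.6 + 4.6 + 4.2)/3 = 14.4/3 = 4.8.
For a Normal prior and Normal likelihood with known variance, the posterior is Normal; its mode equals its mean, the precision-weighted average.
Prior precision 1/σ₀² = 1/5 = 0.2; data precision n/σ² = 3/5 = 0.6.
θ̂ = (0.2·7 + 0.6·4.8) / (0.2 + 0.6) = 4.28/0.8 = 5.3500.

θ̂_MAP = 5.3500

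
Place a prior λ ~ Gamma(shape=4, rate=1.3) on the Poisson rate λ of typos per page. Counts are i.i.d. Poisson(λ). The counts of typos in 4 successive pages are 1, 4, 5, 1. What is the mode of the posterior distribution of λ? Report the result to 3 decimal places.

Σxᵢ = 1+4+5+1 = 11, with n = 4.
Posterior ∝ λ^3e^(−1.3λ) · λ^11e^(−4λ) = λ^14e^(−5.3λ), i.e. Gamma(shape=15, rate=5.3).
The mode of a Gamma(a, b) with a ≥ 1 (shape–rate) is (a−1)/b = 14/5.3 ≈ 2.642.

λ̂_MAP = 2.642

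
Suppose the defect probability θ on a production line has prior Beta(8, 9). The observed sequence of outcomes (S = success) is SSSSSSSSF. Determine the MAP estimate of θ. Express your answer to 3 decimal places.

Prior: Beta(8, 9).
Data: 8 successes in 9 trials (from the sequence). The binomial likelihood contributes θ^8(1−θ)^1, so the posterior is Beta(8+8, 9+1) = Beta(16, 10).
For Beta(a, b) with a, b > 1 the mode is (a−1)/(a+b−2) = 15/24 ≈ 0.625.

θ̂_MAP = 0.625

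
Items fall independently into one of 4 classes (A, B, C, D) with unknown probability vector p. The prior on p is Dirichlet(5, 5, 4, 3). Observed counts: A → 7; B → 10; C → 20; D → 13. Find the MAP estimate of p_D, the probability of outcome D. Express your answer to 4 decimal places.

The posterior is Dirichlet(αᵢ + nᵢ) = Dirichlet(12, 15, 24, 16).
For a Dirichlet(a₁,…,a_K) with all aᵢ > 1, the mode has j-th component (aⱼ − 1)/(Σaᵢ − K).
Here Σaᵢ = 67 and K = 4, so p_D = (16 − 1)/(67 − 4) = 15/63 ≈ 0.2381.

MAP estimate of p_D = 0.2381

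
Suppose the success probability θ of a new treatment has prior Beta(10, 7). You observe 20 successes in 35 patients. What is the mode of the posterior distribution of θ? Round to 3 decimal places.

θ̂_MAP = 0.580

Prior: Beta(10, 7).
Data: 20 successes in 35 trials. The binomial likelihood contributes θ^20(1−θ)^15, so the posterior is Beta(10+20, 7+15) = Beta(30, 22).
For Beta(a, b) with a, b > 1 the mode is (a−1)/(a+b−2) = 29/50 ≈ 0.580.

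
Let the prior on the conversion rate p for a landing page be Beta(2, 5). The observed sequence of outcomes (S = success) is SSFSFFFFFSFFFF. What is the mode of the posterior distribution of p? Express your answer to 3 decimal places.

p̂_MAP = 0.263

Prior: Beta(2, 5).
Data: 4 successes in 14 trials (from the sequence). The binomial likelihood contributes p^4(1−p)^10, so the posterior is Beta(2+4, 5+10) = Beta(6, 15).
For Beta(a, b) with a, b > 1 the mode is (a−1)/(a+b−2) = 5/19 ≈ 0.263.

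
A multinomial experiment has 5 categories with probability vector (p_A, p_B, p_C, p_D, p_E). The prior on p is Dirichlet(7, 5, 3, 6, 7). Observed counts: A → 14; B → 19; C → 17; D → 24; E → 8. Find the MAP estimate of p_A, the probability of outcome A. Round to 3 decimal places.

MAP estimate of p_A = 0.190

The posterior is Dirichlet(αᵢ + nᵢ) = Dirichlet(21, 24, 20, 30, 15).
For a Dirichlet(a₁,…,a_K) with all aᵢ > 1, the mode has j-th component (aⱼ − 1)/(Σaᵢ − K).
Here Σaᵢ = 110 and K = 5, so p_A = (21 − 1)/(110 − 5) = 20/105 ≈ 0.190.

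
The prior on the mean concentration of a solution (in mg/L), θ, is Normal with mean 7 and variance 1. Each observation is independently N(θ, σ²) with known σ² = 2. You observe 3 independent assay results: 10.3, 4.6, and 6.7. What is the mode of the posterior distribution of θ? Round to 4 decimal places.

θ̂_MAP = 7.1200

n = 3; x̄ = (10.3 + 4.6 + 6.7)/3 = 21.6/3 = 7.2.
For a Normal prior and Normal likelihood with known variance, the posterior is Normal; its mode equals its mean, the precision-weighted average.
Prior precision 1/σ₀² = 1/1 = 1; data precision n/σ² = 3/2 = 1.5.
θ̂ = (1·7 + 1.5·7.2) / (1 + 1.5) = 17.8/2.5 = 7.1200.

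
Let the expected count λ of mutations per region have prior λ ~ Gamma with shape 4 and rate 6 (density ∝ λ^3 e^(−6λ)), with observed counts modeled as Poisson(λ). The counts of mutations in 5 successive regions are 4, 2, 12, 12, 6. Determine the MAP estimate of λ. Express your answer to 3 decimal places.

Σxᵢ = 4+2+12+12+6 = 36, with n = 5.
Posterior ∝ λ^3e^(−6λ) · λ^36e^(−5λ) = λ^39e^(−11λ), i.e. Gamma(shape=40, rate=11).
The mode of a Gamma(a, b) with a ≥ 1 (shape–rate) is (a−1)/b = 39/11 ≈ 3.545.

λ̂_MAP = 3.545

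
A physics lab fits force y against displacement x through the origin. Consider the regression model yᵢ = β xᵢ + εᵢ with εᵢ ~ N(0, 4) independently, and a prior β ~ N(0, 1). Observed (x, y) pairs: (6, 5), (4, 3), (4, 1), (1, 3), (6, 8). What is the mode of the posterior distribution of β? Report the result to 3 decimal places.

log p(β | y) = −Σ(yᵢ − βxᵢ)²/(2·4) − β²/(2·1) + const.
Setting the derivative to zero: Σxᵢ(yᵢ − βxᵢ)/4 − β/1 = 0, so β = Σxᵢyᵢ / (Σxᵢ² + σ²/τ²).
Σxᵢyᵢ = 6·5 + 4·3 + 4·1 + 1·3 + 6·8 = 97; Σxᵢ² = 105; σ²/τ² = 4.
β̂_MAP = 97 / (105 + 4) = 97/109 ≈ 0.890.

β̂_MAP = 0.890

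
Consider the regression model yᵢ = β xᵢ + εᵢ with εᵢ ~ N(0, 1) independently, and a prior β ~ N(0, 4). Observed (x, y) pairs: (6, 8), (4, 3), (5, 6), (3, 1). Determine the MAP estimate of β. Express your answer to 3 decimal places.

log p(β | y) = −Σ(yᵢ − βxᵢ)²/(2·1) − β²/(2·4) + const.
Setting the derivative to zero: Σxᵢ(yᵢ − βxᵢ)/1 − β/4 = 0, so β = Σxᵢyᵢ / (Σxᵢ² + σ²/τ²).
Σxᵢyᵢ = 6·8 + 4·3 + 5·6 + 3·1 = 93; Σxᵢ² = 86; σ²/τ² = 0.25.
β̂_MAP = 93 / (86 + 0.25) = 93/86.25 ≈ 1.078.

β̂_MAP = 1.078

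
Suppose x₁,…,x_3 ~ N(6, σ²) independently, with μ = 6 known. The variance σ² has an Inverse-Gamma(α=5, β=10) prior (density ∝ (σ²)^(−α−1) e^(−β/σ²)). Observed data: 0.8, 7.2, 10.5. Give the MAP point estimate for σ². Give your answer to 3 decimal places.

Sum of squared deviations about the known mean: SS = (0.8−6)² + (7.2−6)² + (10.5−6)² = 48.73.
The Normal likelihood contributes (σ²)^(−n/2) exp(−SS/(2σ²)), so the posterior is Inverse-Gamma(α + n/2, β + SS/2) = Inverse-Gamma(6.5, 34.365).
The mode of Inverse-Gamma(a, b) is b/(a+1) = 34.365/7.5 ≈ 4.582.

σ̂²_MAP = 4.582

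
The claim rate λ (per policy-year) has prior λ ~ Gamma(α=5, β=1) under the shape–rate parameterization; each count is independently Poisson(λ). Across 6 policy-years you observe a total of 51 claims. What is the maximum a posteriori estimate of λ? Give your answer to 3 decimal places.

λ̂_MAP = 7.857

Σxᵢ = 51, n = 6.
Posterior ∝ λ^4e^(−1λ) · λ^51e^(−6λ) = λ^55e^(−7λ), i.e. Gamma(shape=56, rate=7).
The mode of a Gamma(a, b) with a ≥ 1 (shape–rate) is (a−1)/b = 55/7 ≈ 7.857.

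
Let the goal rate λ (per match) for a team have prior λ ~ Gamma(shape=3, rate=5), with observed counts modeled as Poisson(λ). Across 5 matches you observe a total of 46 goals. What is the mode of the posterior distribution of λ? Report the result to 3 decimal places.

λ̂_MAP = 4.800

Σxᵢ = 46, n = 5.
Posterior ∝ λ^2e^(−5λ) · λ^46e^(−5λ) = λ^48e^(−10λ), i.e. Gamma(shape=49, rate=10).
The mode of a Gamma(a, b) with a ≥ 1 (shape–rate) is (a−1)/b = 48/10 ≈ 4.800.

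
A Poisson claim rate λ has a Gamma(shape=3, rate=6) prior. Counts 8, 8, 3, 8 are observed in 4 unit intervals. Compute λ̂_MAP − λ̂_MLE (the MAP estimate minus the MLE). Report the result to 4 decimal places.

MAP − MLE = -3.8500

Σxᵢ = 27. Posterior is Gamma(30, 10); MAP = (30−1)/10 = 29/10 ≈ 2.90000.
MLE = x̄ = 27/4 ≈ 6.75000.
Difference = 29/10 − 27/4 = -77/20 ≈ -3.8500.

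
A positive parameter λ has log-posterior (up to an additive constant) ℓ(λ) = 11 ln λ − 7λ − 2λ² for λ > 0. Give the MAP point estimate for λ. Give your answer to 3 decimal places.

ℓ'(λ) = 11/λ − 7 − 4λ. Setting this to zero and multiplying by λ: 4λ² + 7λ − 11 = 0.
λ = (−7 + √(7² + 4·4·11)) / (2·4) = (−7 + √225) / 8 = (−7 + 15)/8 = 1.
ℓ''(λ) = −11/λ² − 4 < 0, confirming a maximum.

λ̂_MAP = 1.000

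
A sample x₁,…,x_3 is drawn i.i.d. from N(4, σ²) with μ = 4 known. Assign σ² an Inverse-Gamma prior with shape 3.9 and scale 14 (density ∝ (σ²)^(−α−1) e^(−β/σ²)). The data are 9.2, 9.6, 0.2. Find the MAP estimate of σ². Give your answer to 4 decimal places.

Sum of squared deviations about the known mean: SS = (9.2−4)² + (9.6−4)² + (0.2−4)² = 72.84.
The Normal likelihood contributes (σ²)^(−n/2) exp(−SS/(2σ²)), so the posterior is Inverse-Gamma(α + n/2, β + SS/2) = Inverse-Gamma(5.4, 50.42).
The mode of Inverse-Gamma(a, b) is b/(a+1) = 50.42/6.4 ≈ 7.8781.

σ̂²_MAP = 7.8781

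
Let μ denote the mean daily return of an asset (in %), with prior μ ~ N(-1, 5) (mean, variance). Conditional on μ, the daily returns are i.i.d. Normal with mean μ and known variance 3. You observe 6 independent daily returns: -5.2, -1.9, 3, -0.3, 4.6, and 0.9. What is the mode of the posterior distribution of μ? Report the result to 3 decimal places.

n = 6; x̄ = ((-5.2) + (-1.9) + 3 + (-0.3) + 4.6 + 0.9)/6 = 1.1/6 = 11/60 ≈ 0.1833.
For a Normal prior and Normal likelihood with known variance, the posterior is Normal; its mode equals its mean, the precision-weighted average.
Prior precision 1/σ₀² = 1/5 = 0.2; data precision n/σ² = 6/3 = 2.
μ̂ = (0.2·(-1) + 2·(11/60)) / (0.2 + 2) = (1/6)/2.2 = 5/66 ≈ 0.076.

μ̂_MAP = 0.076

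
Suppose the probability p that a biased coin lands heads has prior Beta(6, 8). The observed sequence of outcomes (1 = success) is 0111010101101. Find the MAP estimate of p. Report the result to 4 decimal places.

Prior: Beta(6, 8).
Data: 8 successes in 13 trials (from the sequence). The binomial likelihood contributes p^8(1−p)^5, so the posterior is Beta(6+8, 8+5) = Beta(14, 13).
For Beta(a, b) with a, b > 1 the mode is (a−1)/(a+b−2) = 13/25 ≈ 0.5200.

p̂_MAP = 0.5200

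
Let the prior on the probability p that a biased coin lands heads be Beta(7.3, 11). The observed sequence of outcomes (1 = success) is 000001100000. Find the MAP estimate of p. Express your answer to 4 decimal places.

p̂_MAP = 0.2933

Prior: Beta(7.3, 11).
Data: 2 successes in 12 trials (from the sequence). The binomial likelihood contributes p^2(1−p)^10, so the posterior is Beta(7.3+2, 11+10) = Beta(9.3, 21).
For Beta(a, b) with a, b > 1 the mode is (a−1)/(a+b−2) = 8.3/28.3 ≈ 0.2933.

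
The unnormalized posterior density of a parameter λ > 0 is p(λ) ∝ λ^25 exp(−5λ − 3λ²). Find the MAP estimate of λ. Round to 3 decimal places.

λ̂_MAP = 1.667

ℓ'(λ) = 25/λ − 5 − 6λ. Setting this to zero and multiplying by λ: 6λ² + 5λ − 25 = 0.
λ = (−5 + √(5² + 4·6·25)) / (2·6) = (−5 + √625) / 12 = (−5 + 25)/12 = 5/3.
ℓ''(λ) = −25/λ² − 6 < 0, confirming a maximum.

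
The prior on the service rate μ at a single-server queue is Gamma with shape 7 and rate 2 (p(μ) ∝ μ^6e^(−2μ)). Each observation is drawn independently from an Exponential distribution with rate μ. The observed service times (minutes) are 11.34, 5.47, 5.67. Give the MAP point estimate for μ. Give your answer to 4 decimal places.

μ̂_MAP = 0.3676

The Exponential(rate=μ) likelihood is ∝ μ^n e^(−μΣtᵢ). Here n = 3 and Σtᵢ = 11.34 + 5.47 + 5.67 = 22.48.
Posterior ∝ μ^6e^(−2μ) · μ^3e^(−22.48μ) = μ^9e^(−24.48μ), i.e. Gamma(10, 24.48).
Mode = (a−1)/b = 9/24.48 ≈ 0.3676.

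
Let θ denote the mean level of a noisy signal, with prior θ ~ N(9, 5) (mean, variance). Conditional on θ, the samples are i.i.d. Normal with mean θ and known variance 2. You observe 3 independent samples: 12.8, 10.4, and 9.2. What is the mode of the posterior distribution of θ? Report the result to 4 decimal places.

n = 3; x̄ = (12.8 + 10.4 + 9.2)/3 = 32.4/3 = 10.8.
For a Normal prior and Normal likelihood with known variance, the posterior is Normal; its mode equals its mean, the precision-weighted average.
Prior precision 1/σ₀² = 1/5 = 0.2; data precision n/σ² = 3/2 = 1.5.
θ̂ = (0.2·9 + 1.5·10.8) / (0.2 + 1.5) = 18/1.7 = 180/17 ≈ 10.5882.

θ̂_MAP = 10.5882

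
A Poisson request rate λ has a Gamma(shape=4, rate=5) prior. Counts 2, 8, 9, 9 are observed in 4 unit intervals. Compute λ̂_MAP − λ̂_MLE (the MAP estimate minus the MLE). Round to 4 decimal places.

Σxᵢ = 28. Posterior is Gamma(32, 9); MAP = (32−1)/9 = 31/9 ≈ 3.44444.
MLE = x̄ = 28/4 ≈ 7.00000.
Difference = 31/9 − 28/4 = -32/9 ≈ -3.5556.

MAP − MLE = -3.5556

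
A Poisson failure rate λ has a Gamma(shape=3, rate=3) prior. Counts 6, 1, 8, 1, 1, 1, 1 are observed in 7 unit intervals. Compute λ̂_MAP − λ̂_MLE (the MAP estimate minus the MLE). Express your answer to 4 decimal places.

MAP − MLE = -0.6143

Σxᵢ = 19. Posterior is Gamma(22, 10); MAP = (22−1)/10 = 21/10 ≈ 2.10000.
MLE = x̄ = 19/7 ≈ 2.71429.
Difference = 21/10 − 19/7 = -43/70 ≈ -0.6143.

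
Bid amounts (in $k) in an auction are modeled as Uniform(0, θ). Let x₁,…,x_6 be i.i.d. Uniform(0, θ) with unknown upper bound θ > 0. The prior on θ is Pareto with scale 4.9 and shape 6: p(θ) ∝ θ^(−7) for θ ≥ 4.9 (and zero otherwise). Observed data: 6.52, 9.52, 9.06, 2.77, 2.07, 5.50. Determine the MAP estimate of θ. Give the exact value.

The Uniform(0, θ) likelihood is θ^(−n) for θ ≥ max(xᵢ), zero otherwise. Here max(xᵢ) = 9.52.
Posterior ∝ θ^(−7) · θ^(−6) = θ^(−13) on θ ≥ max(4.9, 9.52) = 9.52.
This density is strictly decreasing in θ, so the posterior mode lies at the lower boundary of the support.

θ̂_MAP = 9.52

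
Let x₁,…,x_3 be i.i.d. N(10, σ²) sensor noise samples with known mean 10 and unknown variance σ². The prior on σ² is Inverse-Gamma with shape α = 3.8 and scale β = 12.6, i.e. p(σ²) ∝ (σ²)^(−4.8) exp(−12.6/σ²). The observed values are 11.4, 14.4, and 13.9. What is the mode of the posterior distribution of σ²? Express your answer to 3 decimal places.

σ̂²_MAP = 4.899

Sum of squared deviations about the known mean: SS = (11.4−10)² + (14.4−10)² + (13.9−10)² = 36.53.
The Normal likelihood contributes (σ²)^(−n/2) exp(−SS/(2σ²)), so the posterior is Inverse-Gamma(α + n/2, β + SS/2) = Inverse-Gamma(5.3, 30.865).
The mode of Inverse-Gamma(a, b) is b/(a+1) = 30.865/6.3 ≈ 4.899.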